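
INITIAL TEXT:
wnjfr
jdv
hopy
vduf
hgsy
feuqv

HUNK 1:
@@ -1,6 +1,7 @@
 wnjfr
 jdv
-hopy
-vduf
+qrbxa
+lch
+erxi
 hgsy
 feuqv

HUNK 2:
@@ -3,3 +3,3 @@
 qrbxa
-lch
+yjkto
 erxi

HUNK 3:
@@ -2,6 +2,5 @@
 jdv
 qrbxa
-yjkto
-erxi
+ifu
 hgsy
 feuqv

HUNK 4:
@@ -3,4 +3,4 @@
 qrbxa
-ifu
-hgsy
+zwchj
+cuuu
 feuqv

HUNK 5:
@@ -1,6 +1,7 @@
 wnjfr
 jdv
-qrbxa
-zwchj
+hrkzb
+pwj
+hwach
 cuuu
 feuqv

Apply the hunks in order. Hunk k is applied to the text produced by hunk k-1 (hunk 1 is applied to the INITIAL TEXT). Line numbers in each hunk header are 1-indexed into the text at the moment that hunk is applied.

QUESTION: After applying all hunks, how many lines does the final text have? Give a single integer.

Answer: 7

Derivation:
Hunk 1: at line 1 remove [hopy,vduf] add [qrbxa,lch,erxi] -> 7 lines: wnjfr jdv qrbxa lch erxi hgsy feuqv
Hunk 2: at line 3 remove [lch] add [yjkto] -> 7 lines: wnjfr jdv qrbxa yjkto erxi hgsy feuqv
Hunk 3: at line 2 remove [yjkto,erxi] add [ifu] -> 6 lines: wnjfr jdv qrbxa ifu hgsy feuqv
Hunk 4: at line 3 remove [ifu,hgsy] add [zwchj,cuuu] -> 6 lines: wnjfr jdv qrbxa zwchj cuuu feuqv
Hunk 5: at line 1 remove [qrbxa,zwchj] add [hrkzb,pwj,hwach] -> 7 lines: wnjfr jdv hrkzb pwj hwach cuuu feuqv
Final line count: 7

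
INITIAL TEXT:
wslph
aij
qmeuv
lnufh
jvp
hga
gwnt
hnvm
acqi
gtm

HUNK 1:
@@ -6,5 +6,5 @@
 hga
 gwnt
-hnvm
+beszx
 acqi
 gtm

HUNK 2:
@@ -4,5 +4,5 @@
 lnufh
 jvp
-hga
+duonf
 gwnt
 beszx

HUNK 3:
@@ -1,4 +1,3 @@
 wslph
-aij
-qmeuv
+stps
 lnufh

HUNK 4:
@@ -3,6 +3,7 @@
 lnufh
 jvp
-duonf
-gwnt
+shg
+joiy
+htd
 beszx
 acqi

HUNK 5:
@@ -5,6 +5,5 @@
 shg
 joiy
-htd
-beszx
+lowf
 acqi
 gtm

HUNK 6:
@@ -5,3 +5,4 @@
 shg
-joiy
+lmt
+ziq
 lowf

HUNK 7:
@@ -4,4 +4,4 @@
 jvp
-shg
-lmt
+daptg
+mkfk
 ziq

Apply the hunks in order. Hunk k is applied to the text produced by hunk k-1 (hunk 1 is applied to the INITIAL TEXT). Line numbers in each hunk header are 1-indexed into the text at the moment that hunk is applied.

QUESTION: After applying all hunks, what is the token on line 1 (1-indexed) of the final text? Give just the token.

Hunk 1: at line 6 remove [hnvm] add [beszx] -> 10 lines: wslph aij qmeuv lnufh jvp hga gwnt beszx acqi gtm
Hunk 2: at line 4 remove [hga] add [duonf] -> 10 lines: wslph aij qmeuv lnufh jvp duonf gwnt beszx acqi gtm
Hunk 3: at line 1 remove [aij,qmeuv] add [stps] -> 9 lines: wslph stps lnufh jvp duonf gwnt beszx acqi gtm
Hunk 4: at line 3 remove [duonf,gwnt] add [shg,joiy,htd] -> 10 lines: wslph stps lnufh jvp shg joiy htd beszx acqi gtm
Hunk 5: at line 5 remove [htd,beszx] add [lowf] -> 9 lines: wslph stps lnufh jvp shg joiy lowf acqi gtm
Hunk 6: at line 5 remove [joiy] add [lmt,ziq] -> 10 lines: wslph stps lnufh jvp shg lmt ziq lowf acqi gtm
Hunk 7: at line 4 remove [shg,lmt] add [daptg,mkfk] -> 10 lines: wslph stps lnufh jvp daptg mkfk ziq lowf acqi gtm
Final line 1: wslph

Answer: wslph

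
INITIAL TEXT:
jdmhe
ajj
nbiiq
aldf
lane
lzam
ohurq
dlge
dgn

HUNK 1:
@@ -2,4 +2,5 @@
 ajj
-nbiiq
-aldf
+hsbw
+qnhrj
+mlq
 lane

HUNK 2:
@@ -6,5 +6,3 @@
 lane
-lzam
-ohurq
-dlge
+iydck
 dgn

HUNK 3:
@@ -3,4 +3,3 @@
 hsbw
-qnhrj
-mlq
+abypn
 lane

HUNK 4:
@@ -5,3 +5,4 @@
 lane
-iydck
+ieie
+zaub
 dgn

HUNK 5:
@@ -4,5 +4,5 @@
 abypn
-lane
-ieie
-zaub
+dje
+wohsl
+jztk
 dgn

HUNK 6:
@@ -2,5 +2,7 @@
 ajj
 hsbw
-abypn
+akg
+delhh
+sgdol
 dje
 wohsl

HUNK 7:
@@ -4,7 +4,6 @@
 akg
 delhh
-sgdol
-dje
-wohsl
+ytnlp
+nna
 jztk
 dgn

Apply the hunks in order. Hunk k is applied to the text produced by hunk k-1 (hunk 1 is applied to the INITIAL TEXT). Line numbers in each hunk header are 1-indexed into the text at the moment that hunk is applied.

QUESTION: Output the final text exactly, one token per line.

Answer: jdmhe
ajj
hsbw
akg
delhh
ytnlp
nna
jztk
dgn

Derivation:
Hunk 1: at line 2 remove [nbiiq,aldf] add [hsbw,qnhrj,mlq] -> 10 lines: jdmhe ajj hsbw qnhrj mlq lane lzam ohurq dlge dgn
Hunk 2: at line 6 remove [lzam,ohurq,dlge] add [iydck] -> 8 lines: jdmhe ajj hsbw qnhrj mlq lane iydck dgn
Hunk 3: at line 3 remove [qnhrj,mlq] add [abypn] -> 7 lines: jdmhe ajj hsbw abypn lane iydck dgn
Hunk 4: at line 5 remove [iydck] add [ieie,zaub] -> 8 lines: jdmhe ajj hsbw abypn lane ieie zaub dgn
Hunk 5: at line 4 remove [lane,ieie,zaub] add [dje,wohsl,jztk] -> 8 lines: jdmhe ajj hsbw abypn dje wohsl jztk dgn
Hunk 6: at line 2 remove [abypn] add [akg,delhh,sgdol] -> 10 lines: jdmhe ajj hsbw akg delhh sgdol dje wohsl jztk dgn
Hunk 7: at line 4 remove [sgdol,dje,wohsl] add [ytnlp,nna] -> 9 lines: jdmhe ajj hsbw akg delhh ytnlp nna jztk dgn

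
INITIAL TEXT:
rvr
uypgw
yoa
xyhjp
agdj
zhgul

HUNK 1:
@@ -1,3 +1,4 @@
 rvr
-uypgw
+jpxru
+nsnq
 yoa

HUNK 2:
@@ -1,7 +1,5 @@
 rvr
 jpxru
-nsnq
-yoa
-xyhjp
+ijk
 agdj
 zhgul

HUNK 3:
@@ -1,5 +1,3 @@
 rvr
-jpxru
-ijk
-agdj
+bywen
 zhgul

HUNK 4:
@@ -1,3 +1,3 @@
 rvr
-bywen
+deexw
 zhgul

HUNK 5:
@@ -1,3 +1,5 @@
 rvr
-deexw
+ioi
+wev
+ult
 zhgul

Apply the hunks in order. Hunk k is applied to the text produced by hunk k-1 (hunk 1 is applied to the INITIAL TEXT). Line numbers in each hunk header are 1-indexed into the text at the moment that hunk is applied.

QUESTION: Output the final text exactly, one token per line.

Hunk 1: at line 1 remove [uypgw] add [jpxru,nsnq] -> 7 lines: rvr jpxru nsnq yoa xyhjp agdj zhgul
Hunk 2: at line 1 remove [nsnq,yoa,xyhjp] add [ijk] -> 5 lines: rvr jpxru ijk agdj zhgul
Hunk 3: at line 1 remove [jpxru,ijk,agdj] add [bywen] -> 3 lines: rvr bywen zhgul
Hunk 4: at line 1 remove [bywen] add [deexw] -> 3 lines: rvr deexw zhgul
Hunk 5: at line 1 remove [deexw] add [ioi,wev,ult] -> 5 lines: rvr ioi wev ult zhgul

Answer: rvr
ioi
wev
ult
zhgul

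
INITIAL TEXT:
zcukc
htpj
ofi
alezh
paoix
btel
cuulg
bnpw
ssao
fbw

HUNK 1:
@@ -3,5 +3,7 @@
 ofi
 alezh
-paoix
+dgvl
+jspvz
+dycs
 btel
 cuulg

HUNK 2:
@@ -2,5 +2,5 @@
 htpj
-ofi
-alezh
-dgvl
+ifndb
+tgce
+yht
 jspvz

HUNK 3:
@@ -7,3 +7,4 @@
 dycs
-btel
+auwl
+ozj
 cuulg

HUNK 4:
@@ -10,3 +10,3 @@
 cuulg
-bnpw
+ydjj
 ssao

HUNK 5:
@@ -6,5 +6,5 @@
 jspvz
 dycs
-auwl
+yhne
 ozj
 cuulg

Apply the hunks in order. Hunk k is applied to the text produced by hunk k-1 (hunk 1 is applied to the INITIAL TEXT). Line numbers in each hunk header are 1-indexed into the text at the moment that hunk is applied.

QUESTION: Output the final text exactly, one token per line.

Hunk 1: at line 3 remove [paoix] add [dgvl,jspvz,dycs] -> 12 lines: zcukc htpj ofi alezh dgvl jspvz dycs btel cuulg bnpw ssao fbw
Hunk 2: at line 2 remove [ofi,alezh,dgvl] add [ifndb,tgce,yht] -> 12 lines: zcukc htpj ifndb tgce yht jspvz dycs btel cuulg bnpw ssao fbw
Hunk 3: at line 7 remove [btel] add [auwl,ozj] -> 13 lines: zcukc htpj ifndb tgce yht jspvz dycs auwl ozj cuulg bnpw ssao fbw
Hunk 4: at line 10 remove [bnpw] add [ydjj] -> 13 lines: zcukc htpj ifndb tgce yht jspvz dycs auwl ozj cuulg ydjj ssao fbw
Hunk 5: at line 6 remove [auwl] add [yhne] -> 13 lines: zcukc htpj ifndb tgce yht jspvz dycs yhne ozj cuulg ydjj ssao fbw

Answer: zcukc
htpj
ifndb
tgce
yht
jspvz
dycs
yhne
ozj
cuulg
ydjj
ssao
fbw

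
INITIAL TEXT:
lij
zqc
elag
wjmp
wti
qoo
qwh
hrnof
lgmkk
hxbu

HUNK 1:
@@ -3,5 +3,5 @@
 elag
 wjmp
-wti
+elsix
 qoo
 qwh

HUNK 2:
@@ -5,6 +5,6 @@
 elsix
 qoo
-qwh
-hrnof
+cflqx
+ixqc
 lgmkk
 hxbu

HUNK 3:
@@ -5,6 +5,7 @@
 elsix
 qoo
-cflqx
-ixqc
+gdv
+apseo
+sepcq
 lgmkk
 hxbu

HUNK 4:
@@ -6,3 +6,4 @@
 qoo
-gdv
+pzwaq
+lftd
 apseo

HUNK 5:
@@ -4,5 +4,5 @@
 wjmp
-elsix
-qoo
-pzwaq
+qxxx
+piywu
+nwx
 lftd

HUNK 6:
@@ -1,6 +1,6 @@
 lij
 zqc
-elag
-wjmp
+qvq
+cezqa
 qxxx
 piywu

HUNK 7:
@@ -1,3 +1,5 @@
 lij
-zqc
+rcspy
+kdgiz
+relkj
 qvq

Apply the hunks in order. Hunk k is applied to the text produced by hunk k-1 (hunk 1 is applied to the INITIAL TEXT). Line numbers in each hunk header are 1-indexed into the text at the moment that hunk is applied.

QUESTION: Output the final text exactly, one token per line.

Hunk 1: at line 3 remove [wti] add [elsix] -> 10 lines: lij zqc elag wjmp elsix qoo qwh hrnof lgmkk hxbu
Hunk 2: at line 5 remove [qwh,hrnof] add [cflqx,ixqc] -> 10 lines: lij zqc elag wjmp elsix qoo cflqx ixqc lgmkk hxbu
Hunk 3: at line 5 remove [cflqx,ixqc] add [gdv,apseo,sepcq] -> 11 lines: lij zqc elag wjmp elsix qoo gdv apseo sepcq lgmkk hxbu
Hunk 4: at line 6 remove [gdv] add [pzwaq,lftd] -> 12 lines: lij zqc elag wjmp elsix qoo pzwaq lftd apseo sepcq lgmkk hxbu
Hunk 5: at line 4 remove [elsix,qoo,pzwaq] add [qxxx,piywu,nwx] -> 12 lines: lij zqc elag wjmp qxxx piywu nwx lftd apseo sepcq lgmkk hxbu
Hunk 6: at line 1 remove [elag,wjmp] add [qvq,cezqa] -> 12 lines: lij zqc qvq cezqa qxxx piywu nwx lftd apseo sepcq lgmkk hxbu
Hunk 7: at line 1 remove [zqc] add [rcspy,kdgiz,relkj] -> 14 lines: lij rcspy kdgiz relkj qvq cezqa qxxx piywu nwx lftd apseo sepcq lgmkk hxbu

Answer: lij
rcspy
kdgiz
relkj
qvq
cezqa
qxxx
piywu
nwx
lftd
apseo
sepcq
lgmkk
hxbu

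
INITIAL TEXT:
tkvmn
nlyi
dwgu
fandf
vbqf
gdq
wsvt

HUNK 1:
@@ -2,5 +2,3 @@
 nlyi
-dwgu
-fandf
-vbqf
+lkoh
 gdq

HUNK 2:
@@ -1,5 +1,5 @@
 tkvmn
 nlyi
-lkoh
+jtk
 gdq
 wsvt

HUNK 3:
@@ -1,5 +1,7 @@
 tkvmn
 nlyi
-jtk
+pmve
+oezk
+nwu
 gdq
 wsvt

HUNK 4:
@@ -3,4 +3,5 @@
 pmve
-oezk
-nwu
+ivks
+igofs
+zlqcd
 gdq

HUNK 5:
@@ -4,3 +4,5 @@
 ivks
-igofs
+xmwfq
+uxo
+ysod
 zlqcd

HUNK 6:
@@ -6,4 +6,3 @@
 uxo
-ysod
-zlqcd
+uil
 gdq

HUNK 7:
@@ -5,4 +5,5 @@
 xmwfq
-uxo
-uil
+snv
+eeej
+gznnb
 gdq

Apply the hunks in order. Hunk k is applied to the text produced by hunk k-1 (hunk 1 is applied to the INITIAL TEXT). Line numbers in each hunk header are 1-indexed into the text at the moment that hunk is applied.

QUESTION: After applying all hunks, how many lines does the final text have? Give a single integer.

Answer: 10

Derivation:
Hunk 1: at line 2 remove [dwgu,fandf,vbqf] add [lkoh] -> 5 lines: tkvmn nlyi lkoh gdq wsvt
Hunk 2: at line 1 remove [lkoh] add [jtk] -> 5 lines: tkvmn nlyi jtk gdq wsvt
Hunk 3: at line 1 remove [jtk] add [pmve,oezk,nwu] -> 7 lines: tkvmn nlyi pmve oezk nwu gdq wsvt
Hunk 4: at line 3 remove [oezk,nwu] add [ivks,igofs,zlqcd] -> 8 lines: tkvmn nlyi pmve ivks igofs zlqcd gdq wsvt
Hunk 5: at line 4 remove [igofs] add [xmwfq,uxo,ysod] -> 10 lines: tkvmn nlyi pmve ivks xmwfq uxo ysod zlqcd gdq wsvt
Hunk 6: at line 6 remove [ysod,zlqcd] add [uil] -> 9 lines: tkvmn nlyi pmve ivks xmwfq uxo uil gdq wsvt
Hunk 7: at line 5 remove [uxo,uil] add [snv,eeej,gznnb] -> 10 lines: tkvmn nlyi pmve ivks xmwfq snv eeej gznnb gdq wsvt
Final line count: 10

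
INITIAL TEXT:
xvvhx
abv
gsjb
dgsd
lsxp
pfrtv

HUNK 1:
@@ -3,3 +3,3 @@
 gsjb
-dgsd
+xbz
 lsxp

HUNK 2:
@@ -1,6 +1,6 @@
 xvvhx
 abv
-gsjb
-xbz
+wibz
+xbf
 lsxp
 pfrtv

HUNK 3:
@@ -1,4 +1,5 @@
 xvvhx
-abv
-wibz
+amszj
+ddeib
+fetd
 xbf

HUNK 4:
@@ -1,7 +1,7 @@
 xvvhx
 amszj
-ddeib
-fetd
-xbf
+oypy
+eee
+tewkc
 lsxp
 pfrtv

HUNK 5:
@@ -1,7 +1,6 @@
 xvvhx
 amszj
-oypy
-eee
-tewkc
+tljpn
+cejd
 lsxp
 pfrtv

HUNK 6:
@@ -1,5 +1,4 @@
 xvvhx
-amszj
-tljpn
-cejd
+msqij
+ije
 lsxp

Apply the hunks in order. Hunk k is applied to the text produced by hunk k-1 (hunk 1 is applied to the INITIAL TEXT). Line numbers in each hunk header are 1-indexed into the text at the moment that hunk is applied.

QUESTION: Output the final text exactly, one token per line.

Hunk 1: at line 3 remove [dgsd] add [xbz] -> 6 lines: xvvhx abv gsjb xbz lsxp pfrtv
Hunk 2: at line 1 remove [gsjb,xbz] add [wibz,xbf] -> 6 lines: xvvhx abv wibz xbf lsxp pfrtv
Hunk 3: at line 1 remove [abv,wibz] add [amszj,ddeib,fetd] -> 7 lines: xvvhx amszj ddeib fetd xbf lsxp pfrtv
Hunk 4: at line 1 remove [ddeib,fetd,xbf] add [oypy,eee,tewkc] -> 7 lines: xvvhx amszj oypy eee tewkc lsxp pfrtv
Hunk 5: at line 1 remove [oypy,eee,tewkc] add [tljpn,cejd] -> 6 lines: xvvhx amszj tljpn cejd lsxp pfrtv
Hunk 6: at line 1 remove [amszj,tljpn,cejd] add [msqij,ije] -> 5 lines: xvvhx msqij ije lsxp pfrtv

Answer: xvvhx
msqij
ije
lsxp
pfrtv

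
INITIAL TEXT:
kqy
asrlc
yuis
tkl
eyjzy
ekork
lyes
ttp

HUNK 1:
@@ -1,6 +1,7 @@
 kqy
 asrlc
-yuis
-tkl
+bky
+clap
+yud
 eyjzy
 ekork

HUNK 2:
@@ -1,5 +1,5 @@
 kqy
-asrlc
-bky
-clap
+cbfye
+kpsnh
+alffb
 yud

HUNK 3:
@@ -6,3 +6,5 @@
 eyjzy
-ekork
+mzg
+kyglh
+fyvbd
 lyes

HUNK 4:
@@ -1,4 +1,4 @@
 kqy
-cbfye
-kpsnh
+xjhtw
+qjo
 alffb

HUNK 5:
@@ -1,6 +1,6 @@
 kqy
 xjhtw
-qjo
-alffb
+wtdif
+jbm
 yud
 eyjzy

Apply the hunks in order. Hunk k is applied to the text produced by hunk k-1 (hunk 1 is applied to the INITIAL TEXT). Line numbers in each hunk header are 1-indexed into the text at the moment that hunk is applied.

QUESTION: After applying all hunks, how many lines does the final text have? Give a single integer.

Hunk 1: at line 1 remove [yuis,tkl] add [bky,clap,yud] -> 9 lines: kqy asrlc bky clap yud eyjzy ekork lyes ttp
Hunk 2: at line 1 remove [asrlc,bky,clap] add [cbfye,kpsnh,alffb] -> 9 lines: kqy cbfye kpsnh alffb yud eyjzy ekork lyes ttp
Hunk 3: at line 6 remove [ekork] add [mzg,kyglh,fyvbd] -> 11 lines: kqy cbfye kpsnh alffb yud eyjzy mzg kyglh fyvbd lyes ttp
Hunk 4: at line 1 remove [cbfye,kpsnh] add [xjhtw,qjo] -> 11 lines: kqy xjhtw qjo alffb yud eyjzy mzg kyglh fyvbd lyes ttp
Hunk 5: at line 1 remove [qjo,alffb] add [wtdif,jbm] -> 11 lines: kqy xjhtw wtdif jbm yud eyjzy mzg kyglh fyvbd lyes ttp
Final line count: 11

Answer: 11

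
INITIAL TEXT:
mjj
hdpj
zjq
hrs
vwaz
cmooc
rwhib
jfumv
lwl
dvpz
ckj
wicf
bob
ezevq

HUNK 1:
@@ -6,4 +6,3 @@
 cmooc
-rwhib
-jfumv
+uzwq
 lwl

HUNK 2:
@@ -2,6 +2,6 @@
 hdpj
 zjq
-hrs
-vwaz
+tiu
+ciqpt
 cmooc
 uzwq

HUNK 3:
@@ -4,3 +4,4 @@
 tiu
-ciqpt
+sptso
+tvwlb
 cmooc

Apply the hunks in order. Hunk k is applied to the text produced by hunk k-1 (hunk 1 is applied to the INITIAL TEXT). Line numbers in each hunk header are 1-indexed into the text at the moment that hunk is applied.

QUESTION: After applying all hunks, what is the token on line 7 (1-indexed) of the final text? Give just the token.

Hunk 1: at line 6 remove [rwhib,jfumv] add [uzwq] -> 13 lines: mjj hdpj zjq hrs vwaz cmooc uzwq lwl dvpz ckj wicf bob ezevq
Hunk 2: at line 2 remove [hrs,vwaz] add [tiu,ciqpt] -> 13 lines: mjj hdpj zjq tiu ciqpt cmooc uzwq lwl dvpz ckj wicf bob ezevq
Hunk 3: at line 4 remove [ciqpt] add [sptso,tvwlb] -> 14 lines: mjj hdpj zjq tiu sptso tvwlb cmooc uzwq lwl dvpz ckj wicf bob ezevq
Final line 7: cmooc

Answer: cmooc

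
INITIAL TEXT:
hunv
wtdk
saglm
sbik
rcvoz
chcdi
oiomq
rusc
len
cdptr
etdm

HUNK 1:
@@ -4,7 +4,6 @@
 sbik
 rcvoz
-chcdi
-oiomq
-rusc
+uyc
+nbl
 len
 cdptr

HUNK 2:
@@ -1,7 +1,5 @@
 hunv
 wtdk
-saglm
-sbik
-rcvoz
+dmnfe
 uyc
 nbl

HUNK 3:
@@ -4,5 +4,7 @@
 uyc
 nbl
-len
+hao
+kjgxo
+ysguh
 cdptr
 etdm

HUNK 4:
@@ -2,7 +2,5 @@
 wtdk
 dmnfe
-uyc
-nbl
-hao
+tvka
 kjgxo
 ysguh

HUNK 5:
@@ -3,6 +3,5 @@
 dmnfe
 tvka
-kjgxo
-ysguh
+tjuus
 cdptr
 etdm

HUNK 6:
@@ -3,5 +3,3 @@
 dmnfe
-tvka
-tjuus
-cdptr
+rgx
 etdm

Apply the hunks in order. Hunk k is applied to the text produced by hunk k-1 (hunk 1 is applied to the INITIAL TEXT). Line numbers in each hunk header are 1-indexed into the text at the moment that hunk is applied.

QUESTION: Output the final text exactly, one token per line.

Hunk 1: at line 4 remove [chcdi,oiomq,rusc] add [uyc,nbl] -> 10 lines: hunv wtdk saglm sbik rcvoz uyc nbl len cdptr etdm
Hunk 2: at line 1 remove [saglm,sbik,rcvoz] add [dmnfe] -> 8 lines: hunv wtdk dmnfe uyc nbl len cdptr etdm
Hunk 3: at line 4 remove [len] add [hao,kjgxo,ysguh] -> 10 lines: hunv wtdk dmnfe uyc nbl hao kjgxo ysguh cdptr etdm
Hunk 4: at line 2 remove [uyc,nbl,hao] add [tvka] -> 8 lines: hunv wtdk dmnfe tvka kjgxo ysguh cdptr etdm
Hunk 5: at line 3 remove [kjgxo,ysguh] add [tjuus] -> 7 lines: hunv wtdk dmnfe tvka tjuus cdptr etdm
Hunk 6: at line 3 remove [tvka,tjuus,cdptr] add [rgx] -> 5 lines: hunv wtdk dmnfe rgx etdm

Answer: hunv
wtdk
dmnfe
rgx
etdm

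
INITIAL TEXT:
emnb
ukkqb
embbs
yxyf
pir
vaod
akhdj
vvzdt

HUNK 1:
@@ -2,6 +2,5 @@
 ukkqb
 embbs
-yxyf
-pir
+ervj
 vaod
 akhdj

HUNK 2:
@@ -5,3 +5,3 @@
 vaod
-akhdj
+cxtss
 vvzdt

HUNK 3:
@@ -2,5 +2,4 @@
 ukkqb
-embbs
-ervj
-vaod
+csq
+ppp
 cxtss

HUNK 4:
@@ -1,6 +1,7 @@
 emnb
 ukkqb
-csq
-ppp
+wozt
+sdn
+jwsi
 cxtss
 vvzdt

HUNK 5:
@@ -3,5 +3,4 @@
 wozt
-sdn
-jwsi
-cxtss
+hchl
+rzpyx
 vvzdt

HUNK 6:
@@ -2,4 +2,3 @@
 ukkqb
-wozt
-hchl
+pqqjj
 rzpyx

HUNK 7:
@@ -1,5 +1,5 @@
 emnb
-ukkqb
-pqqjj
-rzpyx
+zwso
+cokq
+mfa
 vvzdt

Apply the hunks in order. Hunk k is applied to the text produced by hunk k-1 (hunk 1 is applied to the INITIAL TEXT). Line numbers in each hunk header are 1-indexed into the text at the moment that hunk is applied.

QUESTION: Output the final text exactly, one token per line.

Hunk 1: at line 2 remove [yxyf,pir] add [ervj] -> 7 lines: emnb ukkqb embbs ervj vaod akhdj vvzdt
Hunk 2: at line 5 remove [akhdj] add [cxtss] -> 7 lines: emnb ukkqb embbs ervj vaod cxtss vvzdt
Hunk 3: at line 2 remove [embbs,ervj,vaod] add [csq,ppp] -> 6 lines: emnb ukkqb csq ppp cxtss vvzdt
Hunk 4: at line 1 remove [csq,ppp] add [wozt,sdn,jwsi] -> 7 lines: emnb ukkqb wozt sdn jwsi cxtss vvzdt
Hunk 5: at line 3 remove [sdn,jwsi,cxtss] add [hchl,rzpyx] -> 6 lines: emnb ukkqb wozt hchl rzpyx vvzdt
Hunk 6: at line 2 remove [wozt,hchl] add [pqqjj] -> 5 lines: emnb ukkqb pqqjj rzpyx vvzdt
Hunk 7: at line 1 remove [ukkqb,pqqjj,rzpyx] add [zwso,cokq,mfa] -> 5 lines: emnb zwso cokq mfa vvzdt

Answer: emnb
zwso
cokq
mfa
vvzdt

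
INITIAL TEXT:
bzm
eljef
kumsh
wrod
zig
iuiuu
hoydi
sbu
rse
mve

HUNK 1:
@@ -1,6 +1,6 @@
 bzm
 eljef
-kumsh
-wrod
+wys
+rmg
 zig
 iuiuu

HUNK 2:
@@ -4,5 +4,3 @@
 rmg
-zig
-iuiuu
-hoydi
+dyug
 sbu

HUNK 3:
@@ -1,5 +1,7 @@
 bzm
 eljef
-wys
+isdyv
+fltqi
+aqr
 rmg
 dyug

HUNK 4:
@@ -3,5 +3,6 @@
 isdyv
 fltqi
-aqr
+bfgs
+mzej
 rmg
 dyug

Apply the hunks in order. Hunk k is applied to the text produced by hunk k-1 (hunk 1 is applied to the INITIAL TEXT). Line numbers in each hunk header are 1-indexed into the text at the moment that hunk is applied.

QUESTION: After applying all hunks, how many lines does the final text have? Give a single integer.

Hunk 1: at line 1 remove [kumsh,wrod] add [wys,rmg] -> 10 lines: bzm eljef wys rmg zig iuiuu hoydi sbu rse mve
Hunk 2: at line 4 remove [zig,iuiuu,hoydi] add [dyug] -> 8 lines: bzm eljef wys rmg dyug sbu rse mve
Hunk 3: at line 1 remove [wys] add [isdyv,fltqi,aqr] -> 10 lines: bzm eljef isdyv fltqi aqr rmg dyug sbu rse mve
Hunk 4: at line 3 remove [aqr] add [bfgs,mzej] -> 11 lines: bzm eljef isdyv fltqi bfgs mzej rmg dyug sbu rse mve
Final line count: 11

Answer: 11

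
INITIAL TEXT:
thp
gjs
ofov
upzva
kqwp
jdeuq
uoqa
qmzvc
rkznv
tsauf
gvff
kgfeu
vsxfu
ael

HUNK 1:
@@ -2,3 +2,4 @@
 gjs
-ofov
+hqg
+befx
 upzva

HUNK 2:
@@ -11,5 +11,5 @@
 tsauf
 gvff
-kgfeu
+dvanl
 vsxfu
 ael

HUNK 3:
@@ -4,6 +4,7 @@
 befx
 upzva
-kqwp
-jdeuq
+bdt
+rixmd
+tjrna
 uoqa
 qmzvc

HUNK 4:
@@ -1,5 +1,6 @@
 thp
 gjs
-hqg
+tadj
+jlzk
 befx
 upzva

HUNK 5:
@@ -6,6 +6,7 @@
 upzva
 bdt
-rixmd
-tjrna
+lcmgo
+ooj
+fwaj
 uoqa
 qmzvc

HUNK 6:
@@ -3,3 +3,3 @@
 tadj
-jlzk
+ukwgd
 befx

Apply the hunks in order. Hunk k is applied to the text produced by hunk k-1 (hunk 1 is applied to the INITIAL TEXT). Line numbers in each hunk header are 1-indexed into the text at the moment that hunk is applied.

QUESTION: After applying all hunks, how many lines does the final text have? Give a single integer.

Hunk 1: at line 2 remove [ofov] add [hqg,befx] -> 15 lines: thp gjs hqg befx upzva kqwp jdeuq uoqa qmzvc rkznv tsauf gvff kgfeu vsxfu ael
Hunk 2: at line 11 remove [kgfeu] add [dvanl] -> 15 lines: thp gjs hqg befx upzva kqwp jdeuq uoqa qmzvc rkznv tsauf gvff dvanl vsxfu ael
Hunk 3: at line 4 remove [kqwp,jdeuq] add [bdt,rixmd,tjrna] -> 16 lines: thp gjs hqg befx upzva bdt rixmd tjrna uoqa qmzvc rkznv tsauf gvff dvanl vsxfu ael
Hunk 4: at line 1 remove [hqg] add [tadj,jlzk] -> 17 lines: thp gjs tadj jlzk befx upzva bdt rixmd tjrna uoqa qmzvc rkznv tsauf gvff dvanl vsxfu ael
Hunk 5: at line 6 remove [rixmd,tjrna] add [lcmgo,ooj,fwaj] -> 18 lines: thp gjs tadj jlzk befx upzva bdt lcmgo ooj fwaj uoqa qmzvc rkznv tsauf gvff dvanl vsxfu ael
Hunk 6: at line 3 remove [jlzk] add [ukwgd] -> 18 lines: thp gjs tadj ukwgd befx upzva bdt lcmgo ooj fwaj uoqa qmzvc rkznv tsauf gvff dvanl vsxfu ael
Final line count: 18

Answer: 18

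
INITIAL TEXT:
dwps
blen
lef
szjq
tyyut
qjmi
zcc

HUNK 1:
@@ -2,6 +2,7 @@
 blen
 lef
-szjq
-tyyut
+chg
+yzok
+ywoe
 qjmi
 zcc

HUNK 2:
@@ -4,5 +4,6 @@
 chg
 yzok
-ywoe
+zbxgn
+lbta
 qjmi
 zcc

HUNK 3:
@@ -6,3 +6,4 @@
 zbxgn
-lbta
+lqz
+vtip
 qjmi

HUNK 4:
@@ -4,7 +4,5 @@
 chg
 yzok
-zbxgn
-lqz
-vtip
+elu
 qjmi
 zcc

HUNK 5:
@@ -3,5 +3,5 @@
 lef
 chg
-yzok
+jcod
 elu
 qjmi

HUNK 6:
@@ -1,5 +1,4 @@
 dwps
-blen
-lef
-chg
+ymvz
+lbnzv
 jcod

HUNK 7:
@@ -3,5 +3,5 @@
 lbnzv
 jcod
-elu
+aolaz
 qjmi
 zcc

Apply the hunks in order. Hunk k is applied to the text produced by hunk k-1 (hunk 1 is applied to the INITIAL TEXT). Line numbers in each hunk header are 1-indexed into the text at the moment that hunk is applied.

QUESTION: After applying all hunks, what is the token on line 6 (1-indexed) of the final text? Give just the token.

Answer: qjmi

Derivation:
Hunk 1: at line 2 remove [szjq,tyyut] add [chg,yzok,ywoe] -> 8 lines: dwps blen lef chg yzok ywoe qjmi zcc
Hunk 2: at line 4 remove [ywoe] add [zbxgn,lbta] -> 9 lines: dwps blen lef chg yzok zbxgn lbta qjmi zcc
Hunk 3: at line 6 remove [lbta] add [lqz,vtip] -> 10 lines: dwps blen lef chg yzok zbxgn lqz vtip qjmi zcc
Hunk 4: at line 4 remove [zbxgn,lqz,vtip] add [elu] -> 8 lines: dwps blen lef chg yzok elu qjmi zcc
Hunk 5: at line 3 remove [yzok] add [jcod] -> 8 lines: dwps blen lef chg jcod elu qjmi zcc
Hunk 6: at line 1 remove [blen,lef,chg] add [ymvz,lbnzv] -> 7 lines: dwps ymvz lbnzv jcod elu qjmi zcc
Hunk 7: at line 3 remove [elu] add [aolaz] -> 7 lines: dwps ymvz lbnzv jcod aolaz qjmi zcc
Final line 6: qjmi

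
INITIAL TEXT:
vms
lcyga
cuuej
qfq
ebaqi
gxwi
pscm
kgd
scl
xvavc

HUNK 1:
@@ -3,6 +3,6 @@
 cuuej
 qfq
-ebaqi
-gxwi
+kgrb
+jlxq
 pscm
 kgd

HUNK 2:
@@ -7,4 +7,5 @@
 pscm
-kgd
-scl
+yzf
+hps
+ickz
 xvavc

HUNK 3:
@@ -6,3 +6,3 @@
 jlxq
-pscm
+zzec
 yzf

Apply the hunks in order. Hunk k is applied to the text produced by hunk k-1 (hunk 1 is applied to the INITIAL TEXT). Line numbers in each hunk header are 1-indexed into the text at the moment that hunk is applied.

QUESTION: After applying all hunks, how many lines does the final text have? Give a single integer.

Hunk 1: at line 3 remove [ebaqi,gxwi] add [kgrb,jlxq] -> 10 lines: vms lcyga cuuej qfq kgrb jlxq pscm kgd scl xvavc
Hunk 2: at line 7 remove [kgd,scl] add [yzf,hps,ickz] -> 11 lines: vms lcyga cuuej qfq kgrb jlxq pscm yzf hps ickz xvavc
Hunk 3: at line 6 remove [pscm] add [zzec] -> 11 lines: vms lcyga cuuej qfq kgrb jlxq zzec yzf hps ickz xvavc
Final line count: 11

Answer: 11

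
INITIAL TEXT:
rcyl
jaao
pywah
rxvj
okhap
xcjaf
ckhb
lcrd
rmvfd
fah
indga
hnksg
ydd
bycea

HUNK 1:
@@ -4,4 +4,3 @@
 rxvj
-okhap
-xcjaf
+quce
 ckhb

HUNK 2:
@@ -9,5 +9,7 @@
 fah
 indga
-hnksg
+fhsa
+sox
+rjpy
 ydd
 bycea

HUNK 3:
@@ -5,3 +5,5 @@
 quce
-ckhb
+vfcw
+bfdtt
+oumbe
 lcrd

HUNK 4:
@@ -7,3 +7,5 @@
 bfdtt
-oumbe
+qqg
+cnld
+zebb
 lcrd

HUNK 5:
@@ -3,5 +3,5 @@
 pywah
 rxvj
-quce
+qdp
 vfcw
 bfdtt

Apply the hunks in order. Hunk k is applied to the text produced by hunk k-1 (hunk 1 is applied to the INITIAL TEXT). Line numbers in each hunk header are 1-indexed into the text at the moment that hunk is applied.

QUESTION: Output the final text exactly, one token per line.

Answer: rcyl
jaao
pywah
rxvj
qdp
vfcw
bfdtt
qqg
cnld
zebb
lcrd
rmvfd
fah
indga
fhsa
sox
rjpy
ydd
bycea

Derivation:
Hunk 1: at line 4 remove [okhap,xcjaf] add [quce] -> 13 lines: rcyl jaao pywah rxvj quce ckhb lcrd rmvfd fah indga hnksg ydd bycea
Hunk 2: at line 9 remove [hnksg] add [fhsa,sox,rjpy] -> 15 lines: rcyl jaao pywah rxvj quce ckhb lcrd rmvfd fah indga fhsa sox rjpy ydd bycea
Hunk 3: at line 5 remove [ckhb] add [vfcw,bfdtt,oumbe] -> 17 lines: rcyl jaao pywah rxvj quce vfcw bfdtt oumbe lcrd rmvfd fah indga fhsa sox rjpy ydd bycea
Hunk 4: at line 7 remove [oumbe] add [qqg,cnld,zebb] -> 19 lines: rcyl jaao pywah rxvj quce vfcw bfdtt qqg cnld zebb lcrd rmvfd fah indga fhsa sox rjpy ydd bycea
Hunk 5: at line 3 remove [quce] add [qdp] -> 19 lines: rcyl jaao pywah rxvj qdp vfcw bfdtt qqg cnld zebb lcrd rmvfd fah indga fhsa sox rjpy ydd bycea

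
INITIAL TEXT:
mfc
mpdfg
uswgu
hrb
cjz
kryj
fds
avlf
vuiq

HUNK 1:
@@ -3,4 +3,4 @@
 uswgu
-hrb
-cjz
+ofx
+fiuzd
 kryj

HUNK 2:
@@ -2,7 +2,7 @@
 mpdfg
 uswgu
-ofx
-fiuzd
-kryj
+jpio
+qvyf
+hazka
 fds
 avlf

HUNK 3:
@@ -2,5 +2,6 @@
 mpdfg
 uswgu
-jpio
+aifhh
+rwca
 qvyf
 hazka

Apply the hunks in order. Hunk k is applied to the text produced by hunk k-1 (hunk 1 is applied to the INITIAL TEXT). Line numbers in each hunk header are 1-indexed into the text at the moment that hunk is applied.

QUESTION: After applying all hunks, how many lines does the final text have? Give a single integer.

Answer: 10

Derivation:
Hunk 1: at line 3 remove [hrb,cjz] add [ofx,fiuzd] -> 9 lines: mfc mpdfg uswgu ofx fiuzd kryj fds avlf vuiq
Hunk 2: at line 2 remove [ofx,fiuzd,kryj] add [jpio,qvyf,hazka] -> 9 lines: mfc mpdfg uswgu jpio qvyf hazka fds avlf vuiq
Hunk 3: at line 2 remove [jpio] add [aifhh,rwca] -> 10 lines: mfc mpdfg uswgu aifhh rwca qvyf hazka fds avlf vuiq
Final line count: 10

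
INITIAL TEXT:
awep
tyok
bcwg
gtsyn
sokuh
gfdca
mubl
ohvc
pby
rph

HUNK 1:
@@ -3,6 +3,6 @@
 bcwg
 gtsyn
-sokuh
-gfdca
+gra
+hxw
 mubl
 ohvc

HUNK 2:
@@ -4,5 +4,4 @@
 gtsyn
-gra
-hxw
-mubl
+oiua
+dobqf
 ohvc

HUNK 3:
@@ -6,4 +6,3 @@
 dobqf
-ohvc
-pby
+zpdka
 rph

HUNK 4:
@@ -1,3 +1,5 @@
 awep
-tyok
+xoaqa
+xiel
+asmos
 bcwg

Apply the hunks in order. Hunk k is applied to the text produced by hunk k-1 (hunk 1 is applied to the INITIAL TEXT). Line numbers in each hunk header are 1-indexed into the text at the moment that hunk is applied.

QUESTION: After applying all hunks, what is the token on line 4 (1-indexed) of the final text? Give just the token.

Answer: asmos

Derivation:
Hunk 1: at line 3 remove [sokuh,gfdca] add [gra,hxw] -> 10 lines: awep tyok bcwg gtsyn gra hxw mubl ohvc pby rph
Hunk 2: at line 4 remove [gra,hxw,mubl] add [oiua,dobqf] -> 9 lines: awep tyok bcwg gtsyn oiua dobqf ohvc pby rph
Hunk 3: at line 6 remove [ohvc,pby] add [zpdka] -> 8 lines: awep tyok bcwg gtsyn oiua dobqf zpdka rph
Hunk 4: at line 1 remove [tyok] add [xoaqa,xiel,asmos] -> 10 lines: awep xoaqa xiel asmos bcwg gtsyn oiua dobqf zpdka rph
Final line 4: asmos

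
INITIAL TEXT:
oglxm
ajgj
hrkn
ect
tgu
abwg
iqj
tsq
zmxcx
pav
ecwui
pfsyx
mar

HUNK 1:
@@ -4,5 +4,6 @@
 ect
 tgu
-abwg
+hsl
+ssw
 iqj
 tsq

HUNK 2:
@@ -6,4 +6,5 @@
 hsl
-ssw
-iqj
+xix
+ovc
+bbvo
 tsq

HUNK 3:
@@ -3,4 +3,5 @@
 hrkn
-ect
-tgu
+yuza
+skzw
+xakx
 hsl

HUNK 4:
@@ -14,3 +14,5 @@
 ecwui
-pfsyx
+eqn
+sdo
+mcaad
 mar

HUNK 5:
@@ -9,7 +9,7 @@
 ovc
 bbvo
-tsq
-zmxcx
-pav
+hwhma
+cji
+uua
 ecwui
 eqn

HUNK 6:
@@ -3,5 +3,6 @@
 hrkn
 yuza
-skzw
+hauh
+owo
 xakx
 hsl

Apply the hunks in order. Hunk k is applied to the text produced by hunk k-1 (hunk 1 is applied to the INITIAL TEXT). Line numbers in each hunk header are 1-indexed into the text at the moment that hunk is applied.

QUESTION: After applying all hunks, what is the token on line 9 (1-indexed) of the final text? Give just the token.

Hunk 1: at line 4 remove [abwg] add [hsl,ssw] -> 14 lines: oglxm ajgj hrkn ect tgu hsl ssw iqj tsq zmxcx pav ecwui pfsyx mar
Hunk 2: at line 6 remove [ssw,iqj] add [xix,ovc,bbvo] -> 15 lines: oglxm ajgj hrkn ect tgu hsl xix ovc bbvo tsq zmxcx pav ecwui pfsyx mar
Hunk 3: at line 3 remove [ect,tgu] add [yuza,skzw,xakx] -> 16 lines: oglxm ajgj hrkn yuza skzw xakx hsl xix ovc bbvo tsq zmxcx pav ecwui pfsyx mar
Hunk 4: at line 14 remove [pfsyx] add [eqn,sdo,mcaad] -> 18 lines: oglxm ajgj hrkn yuza skzw xakx hsl xix ovc bbvo tsq zmxcx pav ecwui eqn sdo mcaad mar
Hunk 5: at line 9 remove [tsq,zmxcx,pav] add [hwhma,cji,uua] -> 18 lines: oglxm ajgj hrkn yuza skzw xakx hsl xix ovc bbvo hwhma cji uua ecwui eqn sdo mcaad mar
Hunk 6: at line 3 remove [skzw] add [hauh,owo] -> 19 lines: oglxm ajgj hrkn yuza hauh owo xakx hsl xix ovc bbvo hwhma cji uua ecwui eqn sdo mcaad mar
Final line 9: xix

Answer: xix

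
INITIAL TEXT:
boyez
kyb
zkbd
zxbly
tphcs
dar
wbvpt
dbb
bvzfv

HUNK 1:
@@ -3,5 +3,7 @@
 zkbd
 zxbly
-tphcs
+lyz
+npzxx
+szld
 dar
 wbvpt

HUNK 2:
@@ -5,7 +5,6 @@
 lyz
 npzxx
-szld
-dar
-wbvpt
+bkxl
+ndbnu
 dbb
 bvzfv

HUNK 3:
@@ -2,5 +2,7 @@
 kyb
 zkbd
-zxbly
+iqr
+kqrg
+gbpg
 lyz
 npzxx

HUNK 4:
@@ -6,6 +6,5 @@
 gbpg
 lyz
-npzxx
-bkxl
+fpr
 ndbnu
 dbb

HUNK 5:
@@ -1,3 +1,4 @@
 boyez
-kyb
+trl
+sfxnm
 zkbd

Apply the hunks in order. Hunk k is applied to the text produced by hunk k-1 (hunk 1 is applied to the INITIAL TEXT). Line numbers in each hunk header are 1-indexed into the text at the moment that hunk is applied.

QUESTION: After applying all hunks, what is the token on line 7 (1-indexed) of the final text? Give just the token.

Hunk 1: at line 3 remove [tphcs] add [lyz,npzxx,szld] -> 11 lines: boyez kyb zkbd zxbly lyz npzxx szld dar wbvpt dbb bvzfv
Hunk 2: at line 5 remove [szld,dar,wbvpt] add [bkxl,ndbnu] -> 10 lines: boyez kyb zkbd zxbly lyz npzxx bkxl ndbnu dbb bvzfv
Hunk 3: at line 2 remove [zxbly] add [iqr,kqrg,gbpg] -> 12 lines: boyez kyb zkbd iqr kqrg gbpg lyz npzxx bkxl ndbnu dbb bvzfv
Hunk 4: at line 6 remove [npzxx,bkxl] add [fpr] -> 11 lines: boyez kyb zkbd iqr kqrg gbpg lyz fpr ndbnu dbb bvzfv
Hunk 5: at line 1 remove [kyb] add [trl,sfxnm] -> 12 lines: boyez trl sfxnm zkbd iqr kqrg gbpg lyz fpr ndbnu dbb bvzfv
Final line 7: gbpg

Answer: gbpg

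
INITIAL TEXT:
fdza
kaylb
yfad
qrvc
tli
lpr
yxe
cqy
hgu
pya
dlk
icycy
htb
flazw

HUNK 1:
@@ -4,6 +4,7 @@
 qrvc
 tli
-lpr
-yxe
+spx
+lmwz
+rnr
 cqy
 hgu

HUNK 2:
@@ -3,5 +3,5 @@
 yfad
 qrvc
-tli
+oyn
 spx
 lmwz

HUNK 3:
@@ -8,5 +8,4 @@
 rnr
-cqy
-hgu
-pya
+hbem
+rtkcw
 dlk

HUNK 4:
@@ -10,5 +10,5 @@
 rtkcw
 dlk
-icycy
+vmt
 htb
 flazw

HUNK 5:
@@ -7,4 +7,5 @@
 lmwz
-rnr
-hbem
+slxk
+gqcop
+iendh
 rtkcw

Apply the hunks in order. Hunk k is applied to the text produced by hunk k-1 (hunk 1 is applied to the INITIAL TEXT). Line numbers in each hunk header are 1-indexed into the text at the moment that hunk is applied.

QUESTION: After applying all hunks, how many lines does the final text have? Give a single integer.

Hunk 1: at line 4 remove [lpr,yxe] add [spx,lmwz,rnr] -> 15 lines: fdza kaylb yfad qrvc tli spx lmwz rnr cqy hgu pya dlk icycy htb flazw
Hunk 2: at line 3 remove [tli] add [oyn] -> 15 lines: fdza kaylb yfad qrvc oyn spx lmwz rnr cqy hgu pya dlk icycy htb flazw
Hunk 3: at line 8 remove [cqy,hgu,pya] add [hbem,rtkcw] -> 14 lines: fdza kaylb yfad qrvc oyn spx lmwz rnr hbem rtkcw dlk icycy htb flazw
Hunk 4: at line 10 remove [icycy] add [vmt] -> 14 lines: fdza kaylb yfad qrvc oyn spx lmwz rnr hbem rtkcw dlk vmt htb flazw
Hunk 5: at line 7 remove [rnr,hbem] add [slxk,gqcop,iendh] -> 15 lines: fdza kaylb yfad qrvc oyn spx lmwz slxk gqcop iendh rtkcw dlk vmt htb flazw
Final line count: 15

Answer: 15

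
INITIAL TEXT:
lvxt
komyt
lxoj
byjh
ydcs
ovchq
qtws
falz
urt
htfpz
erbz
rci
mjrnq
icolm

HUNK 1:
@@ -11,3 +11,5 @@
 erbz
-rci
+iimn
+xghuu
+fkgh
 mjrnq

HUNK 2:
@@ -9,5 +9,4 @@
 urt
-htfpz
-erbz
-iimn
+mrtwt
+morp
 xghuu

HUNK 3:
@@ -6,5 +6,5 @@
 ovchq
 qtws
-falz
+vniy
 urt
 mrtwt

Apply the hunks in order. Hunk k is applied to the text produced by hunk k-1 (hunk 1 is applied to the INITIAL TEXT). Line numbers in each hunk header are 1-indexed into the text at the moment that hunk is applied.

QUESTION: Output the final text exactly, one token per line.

Hunk 1: at line 11 remove [rci] add [iimn,xghuu,fkgh] -> 16 lines: lvxt komyt lxoj byjh ydcs ovchq qtws falz urt htfpz erbz iimn xghuu fkgh mjrnq icolm
Hunk 2: at line 9 remove [htfpz,erbz,iimn] add [mrtwt,morp] -> 15 lines: lvxt komyt lxoj byjh ydcs ovchq qtws falz urt mrtwt morp xghuu fkgh mjrnq icolm
Hunk 3: at line 6 remove [falz] add [vniy] -> 15 lines: lvxt komyt lxoj byjh ydcs ovchq qtws vniy urt mrtwt morp xghuu fkgh mjrnq icolm

Answer: lvxt
komyt
lxoj
byjh
ydcs
ovchq
qtws
vniy
urt
mrtwt
morp
xghuu
fkgh
mjrnq
icolm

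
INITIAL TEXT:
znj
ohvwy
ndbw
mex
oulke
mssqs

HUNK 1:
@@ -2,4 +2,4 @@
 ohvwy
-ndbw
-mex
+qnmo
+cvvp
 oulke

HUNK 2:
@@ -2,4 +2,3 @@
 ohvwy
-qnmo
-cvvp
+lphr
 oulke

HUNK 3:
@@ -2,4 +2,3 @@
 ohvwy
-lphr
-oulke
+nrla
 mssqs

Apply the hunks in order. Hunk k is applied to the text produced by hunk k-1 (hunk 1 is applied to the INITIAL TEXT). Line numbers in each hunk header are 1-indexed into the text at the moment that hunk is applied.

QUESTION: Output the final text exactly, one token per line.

Hunk 1: at line 2 remove [ndbw,mex] add [qnmo,cvvp] -> 6 lines: znj ohvwy qnmo cvvp oulke mssqs
Hunk 2: at line 2 remove [qnmo,cvvp] add [lphr] -> 5 lines: znj ohvwy lphr oulke mssqs
Hunk 3: at line 2 remove [lphr,oulke] add [nrla] -> 4 lines: znj ohvwy nrla mssqs

Answer: znj
ohvwy
nrla
mssqs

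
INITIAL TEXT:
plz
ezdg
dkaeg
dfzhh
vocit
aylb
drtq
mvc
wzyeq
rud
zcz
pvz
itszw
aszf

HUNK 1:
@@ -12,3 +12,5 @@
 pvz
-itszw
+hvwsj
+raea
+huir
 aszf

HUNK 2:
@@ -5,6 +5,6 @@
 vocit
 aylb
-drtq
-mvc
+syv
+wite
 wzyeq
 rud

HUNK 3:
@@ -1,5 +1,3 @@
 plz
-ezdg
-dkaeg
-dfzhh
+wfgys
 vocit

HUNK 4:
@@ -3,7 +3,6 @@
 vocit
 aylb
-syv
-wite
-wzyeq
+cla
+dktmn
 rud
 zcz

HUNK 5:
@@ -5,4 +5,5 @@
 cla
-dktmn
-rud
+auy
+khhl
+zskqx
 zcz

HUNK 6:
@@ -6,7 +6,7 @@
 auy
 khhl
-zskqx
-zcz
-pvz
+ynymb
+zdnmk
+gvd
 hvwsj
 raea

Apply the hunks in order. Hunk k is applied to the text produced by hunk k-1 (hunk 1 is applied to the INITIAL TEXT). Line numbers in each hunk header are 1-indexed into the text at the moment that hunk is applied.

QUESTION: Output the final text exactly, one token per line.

Hunk 1: at line 12 remove [itszw] add [hvwsj,raea,huir] -> 16 lines: plz ezdg dkaeg dfzhh vocit aylb drtq mvc wzyeq rud zcz pvz hvwsj raea huir aszf
Hunk 2: at line 5 remove [drtq,mvc] add [syv,wite] -> 16 lines: plz ezdg dkaeg dfzhh vocit aylb syv wite wzyeq rud zcz pvz hvwsj raea huir aszf
Hunk 3: at line 1 remove [ezdg,dkaeg,dfzhh] add [wfgys] -> 14 lines: plz wfgys vocit aylb syv wite wzyeq rud zcz pvz hvwsj raea huir aszf
Hunk 4: at line 3 remove [syv,wite,wzyeq] add [cla,dktmn] -> 13 lines: plz wfgys vocit aylb cla dktmn rud zcz pvz hvwsj raea huir aszf
Hunk 5: at line 5 remove [dktmn,rud] add [auy,khhl,zskqx] -> 14 lines: plz wfgys vocit aylb cla auy khhl zskqx zcz pvz hvwsj raea huir aszf
Hunk 6: at line 6 remove [zskqx,zcz,pvz] add [ynymb,zdnmk,gvd] -> 14 lines: plz wfgys vocit aylb cla auy khhl ynymb zdnmk gvd hvwsj raea huir aszf

Answer: plz
wfgys
vocit
aylb
cla
auy
khhl
ynymb
zdnmk
gvd
hvwsj
raea
huir
aszf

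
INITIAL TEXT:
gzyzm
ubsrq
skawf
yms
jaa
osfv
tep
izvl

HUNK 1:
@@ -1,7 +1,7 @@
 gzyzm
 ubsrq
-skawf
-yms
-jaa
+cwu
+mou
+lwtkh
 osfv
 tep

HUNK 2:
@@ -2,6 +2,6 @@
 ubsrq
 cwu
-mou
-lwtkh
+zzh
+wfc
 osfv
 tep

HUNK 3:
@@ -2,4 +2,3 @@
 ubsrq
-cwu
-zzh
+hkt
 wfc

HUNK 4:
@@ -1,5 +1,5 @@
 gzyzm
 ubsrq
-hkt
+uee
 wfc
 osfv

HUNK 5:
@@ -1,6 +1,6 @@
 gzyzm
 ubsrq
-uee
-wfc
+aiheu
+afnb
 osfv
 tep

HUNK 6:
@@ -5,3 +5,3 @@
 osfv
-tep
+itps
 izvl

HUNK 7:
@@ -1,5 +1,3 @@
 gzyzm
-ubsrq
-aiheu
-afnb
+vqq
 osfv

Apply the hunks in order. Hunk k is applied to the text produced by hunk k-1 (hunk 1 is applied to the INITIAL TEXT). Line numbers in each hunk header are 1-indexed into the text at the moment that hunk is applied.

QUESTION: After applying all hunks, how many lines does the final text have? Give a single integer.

Answer: 5

Derivation:
Hunk 1: at line 1 remove [skawf,yms,jaa] add [cwu,mou,lwtkh] -> 8 lines: gzyzm ubsrq cwu mou lwtkh osfv tep izvl
Hunk 2: at line 2 remove [mou,lwtkh] add [zzh,wfc] -> 8 lines: gzyzm ubsrq cwu zzh wfc osfv tep izvl
Hunk 3: at line 2 remove [cwu,zzh] add [hkt] -> 7 lines: gzyzm ubsrq hkt wfc osfv tep izvl
Hunk 4: at line 1 remove [hkt] add [uee] -> 7 lines: gzyzm ubsrq uee wfc osfv tep izvl
Hunk 5: at line 1 remove [uee,wfc] add [aiheu,afnb] -> 7 lines: gzyzm ubsrq aiheu afnb osfv tep izvl
Hunk 6: at line 5 remove [tep] add [itps] -> 7 lines: gzyzm ubsrq aiheu afnb osfv itps izvl
Hunk 7: at line 1 remove [ubsrq,aiheu,afnb] add [vqq] -> 5 lines: gzyzm vqq osfv itps izvl
Final line count: 5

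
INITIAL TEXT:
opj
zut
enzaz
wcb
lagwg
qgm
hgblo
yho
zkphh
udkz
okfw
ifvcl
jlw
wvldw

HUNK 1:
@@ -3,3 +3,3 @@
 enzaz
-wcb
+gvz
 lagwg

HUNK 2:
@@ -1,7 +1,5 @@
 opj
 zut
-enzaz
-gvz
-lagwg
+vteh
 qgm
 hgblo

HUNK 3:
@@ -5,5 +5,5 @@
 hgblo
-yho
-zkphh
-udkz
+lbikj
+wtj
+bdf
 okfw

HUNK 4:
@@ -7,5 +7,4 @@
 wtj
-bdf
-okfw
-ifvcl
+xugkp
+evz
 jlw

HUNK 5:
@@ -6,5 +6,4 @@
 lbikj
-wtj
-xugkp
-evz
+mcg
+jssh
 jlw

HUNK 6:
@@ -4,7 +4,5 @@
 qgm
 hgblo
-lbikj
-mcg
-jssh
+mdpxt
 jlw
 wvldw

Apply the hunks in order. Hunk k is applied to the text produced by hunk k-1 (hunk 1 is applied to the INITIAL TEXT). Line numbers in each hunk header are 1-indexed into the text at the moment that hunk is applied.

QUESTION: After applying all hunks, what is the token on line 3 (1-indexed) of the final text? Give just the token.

Hunk 1: at line 3 remove [wcb] add [gvz] -> 14 lines: opj zut enzaz gvz lagwg qgm hgblo yho zkphh udkz okfw ifvcl jlw wvldw
Hunk 2: at line 1 remove [enzaz,gvz,lagwg] add [vteh] -> 12 lines: opj zut vteh qgm hgblo yho zkphh udkz okfw ifvcl jlw wvldw
Hunk 3: at line 5 remove [yho,zkphh,udkz] add [lbikj,wtj,bdf] -> 12 lines: opj zut vteh qgm hgblo lbikj wtj bdf okfw ifvcl jlw wvldw
Hunk 4: at line 7 remove [bdf,okfw,ifvcl] add [xugkp,evz] -> 11 lines: opj zut vteh qgm hgblo lbikj wtj xugkp evz jlw wvldw
Hunk 5: at line 6 remove [wtj,xugkp,evz] add [mcg,jssh] -> 10 lines: opj zut vteh qgm hgblo lbikj mcg jssh jlw wvldw
Hunk 6: at line 4 remove [lbikj,mcg,jssh] add [mdpxt] -> 8 lines: opj zut vteh qgm hgblo mdpxt jlw wvldw
Final line 3: vteh

Answer: vteh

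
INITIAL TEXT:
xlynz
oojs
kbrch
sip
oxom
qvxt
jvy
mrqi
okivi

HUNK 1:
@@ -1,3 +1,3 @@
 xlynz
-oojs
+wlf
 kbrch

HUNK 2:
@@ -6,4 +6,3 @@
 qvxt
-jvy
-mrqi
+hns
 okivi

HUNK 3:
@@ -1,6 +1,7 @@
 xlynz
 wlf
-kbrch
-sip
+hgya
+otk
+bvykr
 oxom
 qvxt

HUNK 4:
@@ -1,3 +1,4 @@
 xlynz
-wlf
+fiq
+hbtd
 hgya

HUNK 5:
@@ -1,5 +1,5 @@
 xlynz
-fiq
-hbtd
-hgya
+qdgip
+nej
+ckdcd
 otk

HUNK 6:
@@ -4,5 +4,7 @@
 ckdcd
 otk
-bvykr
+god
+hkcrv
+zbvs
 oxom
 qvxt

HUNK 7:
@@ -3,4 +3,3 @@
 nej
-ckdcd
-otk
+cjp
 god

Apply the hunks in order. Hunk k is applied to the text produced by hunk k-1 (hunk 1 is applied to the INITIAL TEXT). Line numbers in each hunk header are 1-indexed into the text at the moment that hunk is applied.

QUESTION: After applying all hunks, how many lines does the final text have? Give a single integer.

Answer: 11

Derivation:
Hunk 1: at line 1 remove [oojs] add [wlf] -> 9 lines: xlynz wlf kbrch sip oxom qvxt jvy mrqi okivi
Hunk 2: at line 6 remove [jvy,mrqi] add [hns] -> 8 lines: xlynz wlf kbrch sip oxom qvxt hns okivi
Hunk 3: at line 1 remove [kbrch,sip] add [hgya,otk,bvykr] -> 9 lines: xlynz wlf hgya otk bvykr oxom qvxt hns okivi
Hunk 4: at line 1 remove [wlf] add [fiq,hbtd] -> 10 lines: xlynz fiq hbtd hgya otk bvykr oxom qvxt hns okivi
Hunk 5: at line 1 remove [fiq,hbtd,hgya] add [qdgip,nej,ckdcd] -> 10 lines: xlynz qdgip nej ckdcd otk bvykr oxom qvxt hns okivi
Hunk 6: at line 4 remove [bvykr] add [god,hkcrv,zbvs] -> 12 lines: xlynz qdgip nej ckdcd otk god hkcrv zbvs oxom qvxt hns okivi
Hunk 7: at line 3 remove [ckdcd,otk] add [cjp] -> 11 lines: xlynz qdgip nej cjp god hkcrv zbvs oxom qvxt hns okivi
Final line count: 11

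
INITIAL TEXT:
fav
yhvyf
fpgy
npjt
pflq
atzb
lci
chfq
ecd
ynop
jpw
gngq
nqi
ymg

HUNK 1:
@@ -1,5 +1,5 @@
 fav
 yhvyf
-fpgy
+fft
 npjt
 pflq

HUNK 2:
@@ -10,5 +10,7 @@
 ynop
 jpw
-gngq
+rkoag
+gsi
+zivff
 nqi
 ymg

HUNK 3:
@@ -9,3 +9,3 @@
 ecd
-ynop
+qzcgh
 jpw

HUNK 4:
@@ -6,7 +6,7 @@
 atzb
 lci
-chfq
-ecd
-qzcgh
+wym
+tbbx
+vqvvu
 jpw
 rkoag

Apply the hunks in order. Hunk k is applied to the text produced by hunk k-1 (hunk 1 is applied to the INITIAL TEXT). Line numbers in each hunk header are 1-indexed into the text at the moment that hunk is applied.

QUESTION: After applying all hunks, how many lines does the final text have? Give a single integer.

Hunk 1: at line 1 remove [fpgy] add [fft] -> 14 lines: fav yhvyf fft npjt pflq atzb lci chfq ecd ynop jpw gngq nqi ymg
Hunk 2: at line 10 remove [gngq] add [rkoag,gsi,zivff] -> 16 lines: fav yhvyf fft npjt pflq atzb lci chfq ecd ynop jpw rkoag gsi zivff nqi ymg
Hunk 3: at line 9 remove [ynop] add [qzcgh] -> 16 lines: fav yhvyf fft npjt pflq atzb lci chfq ecd qzcgh jpw rkoag gsi zivff nqi ymg
Hunk 4: at line 6 remove [chfq,ecd,qzcgh] add [wym,tbbx,vqvvu] -> 16 lines: fav yhvyf fft npjt pflq atzb lci wym tbbx vqvvu jpw rkoag gsi zivff nqi ymg
Final line count: 16

Answer: 16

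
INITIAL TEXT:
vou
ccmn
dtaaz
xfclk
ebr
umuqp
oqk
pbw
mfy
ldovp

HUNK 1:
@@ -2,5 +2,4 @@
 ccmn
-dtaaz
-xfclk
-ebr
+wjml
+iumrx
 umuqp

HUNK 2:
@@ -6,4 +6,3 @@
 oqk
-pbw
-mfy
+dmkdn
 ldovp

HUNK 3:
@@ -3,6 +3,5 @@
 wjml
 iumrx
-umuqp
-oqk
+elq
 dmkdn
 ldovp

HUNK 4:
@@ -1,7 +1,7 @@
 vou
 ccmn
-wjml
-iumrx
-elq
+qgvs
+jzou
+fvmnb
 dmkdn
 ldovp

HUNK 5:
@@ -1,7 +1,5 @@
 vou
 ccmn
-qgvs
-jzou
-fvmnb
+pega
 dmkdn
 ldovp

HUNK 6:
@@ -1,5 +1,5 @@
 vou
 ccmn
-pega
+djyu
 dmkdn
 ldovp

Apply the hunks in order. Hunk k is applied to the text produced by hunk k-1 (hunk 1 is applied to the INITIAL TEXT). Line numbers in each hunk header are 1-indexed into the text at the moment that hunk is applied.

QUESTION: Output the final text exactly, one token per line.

Hunk 1: at line 2 remove [dtaaz,xfclk,ebr] add [wjml,iumrx] -> 9 lines: vou ccmn wjml iumrx umuqp oqk pbw mfy ldovp
Hunk 2: at line 6 remove [pbw,mfy] add [dmkdn] -> 8 lines: vou ccmn wjml iumrx umuqp oqk dmkdn ldovp
Hunk 3: at line 3 remove [umuqp,oqk] add [elq] -> 7 lines: vou ccmn wjml iumrx elq dmkdn ldovp
Hunk 4: at line 1 remove [wjml,iumrx,elq] add [qgvs,jzou,fvmnb] -> 7 lines: vou ccmn qgvs jzou fvmnb dmkdn ldovp
Hunk 5: at line 1 remove [qgvs,jzou,fvmnb] add [pega] -> 5 lines: vou ccmn pega dmkdn ldovp
Hunk 6: at line 1 remove [pega] add [djyu] -> 5 lines: vou ccmn djyu dmkdn ldovp

Answer: vou
ccmn
djyu
dmkdn
ldovp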